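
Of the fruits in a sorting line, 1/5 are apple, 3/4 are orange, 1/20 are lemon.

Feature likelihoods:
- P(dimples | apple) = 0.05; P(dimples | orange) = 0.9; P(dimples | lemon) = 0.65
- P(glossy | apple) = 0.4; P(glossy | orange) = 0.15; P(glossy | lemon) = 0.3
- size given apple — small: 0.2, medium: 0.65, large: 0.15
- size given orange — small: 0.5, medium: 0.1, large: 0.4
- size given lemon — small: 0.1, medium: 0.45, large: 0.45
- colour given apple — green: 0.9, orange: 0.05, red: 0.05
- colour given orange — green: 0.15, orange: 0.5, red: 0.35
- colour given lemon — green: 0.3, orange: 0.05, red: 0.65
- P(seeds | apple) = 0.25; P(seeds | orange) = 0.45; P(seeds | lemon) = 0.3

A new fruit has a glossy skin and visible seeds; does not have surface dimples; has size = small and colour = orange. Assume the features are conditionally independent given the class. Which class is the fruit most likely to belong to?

orange

apple: 0.2 × (1−0.05) × 0.4 × 0.2 × 0.05 × 0.25 = 0.00019
orange: 0.75 × (1−0.9) × 0.15 × 0.5 × 0.5 × 0.45 = 0.001265625
lemon: 0.05 × (1−0.65) × 0.3 × 0.1 × 0.05 × 0.3 = 0.000007875
Highest score → orange.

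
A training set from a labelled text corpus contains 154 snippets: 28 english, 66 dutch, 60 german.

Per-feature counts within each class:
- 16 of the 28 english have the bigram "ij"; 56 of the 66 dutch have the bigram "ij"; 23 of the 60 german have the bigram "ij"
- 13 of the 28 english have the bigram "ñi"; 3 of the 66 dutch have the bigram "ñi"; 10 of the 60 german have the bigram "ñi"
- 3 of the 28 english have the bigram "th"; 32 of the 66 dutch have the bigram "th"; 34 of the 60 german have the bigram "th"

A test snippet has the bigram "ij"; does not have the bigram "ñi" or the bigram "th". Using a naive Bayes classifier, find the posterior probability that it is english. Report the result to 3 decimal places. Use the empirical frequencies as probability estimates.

english: (28/154) × (16/28) × (15/28) × (25/28) ≈ 0.0496952
dutch: (66/154) × (56/66) × (63/66) × (34/66) ≈ 0.178813
german: (60/154) × (23/60) × (50/60) × (26/60) ≈ 0.0539322
P(english | x) = 0.0496952 / 0.2824404 ≈ 0.176

0.176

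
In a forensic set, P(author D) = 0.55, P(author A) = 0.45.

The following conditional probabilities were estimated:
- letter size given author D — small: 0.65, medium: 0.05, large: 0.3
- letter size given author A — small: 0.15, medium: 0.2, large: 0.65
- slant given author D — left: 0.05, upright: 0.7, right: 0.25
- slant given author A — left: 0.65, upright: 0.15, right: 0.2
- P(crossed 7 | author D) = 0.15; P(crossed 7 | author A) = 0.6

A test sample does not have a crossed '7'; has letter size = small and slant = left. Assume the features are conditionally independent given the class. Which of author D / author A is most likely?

author D: 0.55 × 0.65 × 0.05 × (1−0.15) = 0.01519375
author A: 0.45 × 0.15 × 0.65 × (1−0.6) = 0.01755
Highest score → author A.

author A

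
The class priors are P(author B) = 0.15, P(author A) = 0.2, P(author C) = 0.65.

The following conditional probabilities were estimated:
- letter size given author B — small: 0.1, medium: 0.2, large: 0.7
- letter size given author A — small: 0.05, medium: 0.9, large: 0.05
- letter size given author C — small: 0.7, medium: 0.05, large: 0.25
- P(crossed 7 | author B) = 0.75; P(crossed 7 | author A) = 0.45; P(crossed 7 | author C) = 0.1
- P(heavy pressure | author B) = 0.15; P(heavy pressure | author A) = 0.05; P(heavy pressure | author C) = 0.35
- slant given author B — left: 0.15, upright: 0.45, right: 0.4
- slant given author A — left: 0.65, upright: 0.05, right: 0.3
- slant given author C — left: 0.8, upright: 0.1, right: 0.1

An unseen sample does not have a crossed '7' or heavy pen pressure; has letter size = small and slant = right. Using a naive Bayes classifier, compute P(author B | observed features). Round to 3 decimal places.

0.043

author B: 0.15 × 0.1 × (1−0.75) × (1−0.15) × 0.4 = 0.001275
author A: 0.2 × 0.05 × (1−0.45) × (1−0.05) × 0.3 = 0.0015675
author C: 0.65 × 0.7 × (1−0.1) × (1−0.35) × 0.1 = 0.0266175
P(author B | x) = 0.001275 / 0.02946 ≈ 0.043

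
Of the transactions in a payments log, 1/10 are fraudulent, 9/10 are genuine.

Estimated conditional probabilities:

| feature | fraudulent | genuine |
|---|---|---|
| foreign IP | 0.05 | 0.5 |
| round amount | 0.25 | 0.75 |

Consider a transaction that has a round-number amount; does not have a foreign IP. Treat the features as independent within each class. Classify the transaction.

fraudulent: 0.1 × (1−0.05) × 0.25 = 0.02375
genuine: 0.9 × (1−0.5) × 0.75 = 0.3375
Highest score → genuine.

genuine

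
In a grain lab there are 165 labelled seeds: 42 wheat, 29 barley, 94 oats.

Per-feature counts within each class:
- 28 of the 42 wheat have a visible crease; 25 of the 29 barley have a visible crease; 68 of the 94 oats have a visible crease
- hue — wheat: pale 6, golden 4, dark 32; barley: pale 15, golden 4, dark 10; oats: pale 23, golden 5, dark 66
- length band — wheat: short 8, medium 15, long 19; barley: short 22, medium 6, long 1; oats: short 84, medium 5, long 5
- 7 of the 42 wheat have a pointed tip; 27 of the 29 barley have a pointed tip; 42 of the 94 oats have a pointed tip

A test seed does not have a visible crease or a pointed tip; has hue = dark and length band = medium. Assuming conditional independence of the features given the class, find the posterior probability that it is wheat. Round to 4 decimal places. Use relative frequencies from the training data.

wheat: (42/165) × (14/42) × (32/42) × (15/42) × (35/42) ≈ 0.01924
barley: (29/165) × (4/29) × (10/29) × (6/29) × (2/29) ≈ 0.000119279
oats: (94/165) × (26/94) × (66/94) × (5/94) × (52/94) ≈ 0.00325554
P(wheat | x) = 0.01924 / 0.022614819 ≈ 0.8508

0.8508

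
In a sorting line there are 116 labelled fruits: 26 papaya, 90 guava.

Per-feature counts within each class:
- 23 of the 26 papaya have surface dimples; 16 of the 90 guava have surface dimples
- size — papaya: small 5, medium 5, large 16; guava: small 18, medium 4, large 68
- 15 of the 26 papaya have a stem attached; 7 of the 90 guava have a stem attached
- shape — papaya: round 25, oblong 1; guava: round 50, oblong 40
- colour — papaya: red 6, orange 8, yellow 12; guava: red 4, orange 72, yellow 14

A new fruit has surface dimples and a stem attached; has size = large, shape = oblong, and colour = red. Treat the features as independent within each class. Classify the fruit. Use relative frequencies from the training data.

papaya

papaya: (26/116) × (23/26) × (16/26) × (15/26) × (1/26) × (6/26) ≈ 0.000624797
guava: (90/116) × (16/90) × (68/90) × (7/90) × (40/90) × (4/90) ≈ 0.00016011
Highest score → papaya.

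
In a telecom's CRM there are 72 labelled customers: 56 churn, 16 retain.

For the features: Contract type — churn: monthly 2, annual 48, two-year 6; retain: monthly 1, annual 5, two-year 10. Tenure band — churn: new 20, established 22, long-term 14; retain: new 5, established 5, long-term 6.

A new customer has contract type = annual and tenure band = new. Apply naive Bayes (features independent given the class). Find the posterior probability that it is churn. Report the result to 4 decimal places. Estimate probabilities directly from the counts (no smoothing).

churn: (56/72) × (48/56) × (20/56) ≈ 0.238095
retain: (16/72) × (5/16) × (5/16) ≈ 0.0217014
P(churn | x) = 0.238095 / 0.2597964 ≈ 0.9165

0.9165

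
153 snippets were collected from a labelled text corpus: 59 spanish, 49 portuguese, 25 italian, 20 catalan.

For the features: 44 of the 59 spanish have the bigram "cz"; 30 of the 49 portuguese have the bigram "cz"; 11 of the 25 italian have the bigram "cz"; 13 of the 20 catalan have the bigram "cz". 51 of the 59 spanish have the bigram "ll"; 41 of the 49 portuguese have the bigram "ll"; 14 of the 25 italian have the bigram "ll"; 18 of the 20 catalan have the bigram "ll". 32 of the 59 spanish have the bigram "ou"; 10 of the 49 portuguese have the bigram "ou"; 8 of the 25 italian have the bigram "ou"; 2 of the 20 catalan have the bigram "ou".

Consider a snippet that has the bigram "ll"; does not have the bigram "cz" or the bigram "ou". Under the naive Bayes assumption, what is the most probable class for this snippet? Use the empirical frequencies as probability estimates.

spanish: (59/153) × (15/59) × (51/59) × (27/59) ≈ 0.038782
portuguese: (49/153) × (19/49) × (41/49) × (39/49) ≈ 0.0827025
italian: (25/153) × (14/25) × (14/25) × (17/25) ≈ 0.0348444
catalan: (20/153) × (7/20) × (18/20) × (18/20) ≈ 0.0370588
Highest score → portuguese.

portuguese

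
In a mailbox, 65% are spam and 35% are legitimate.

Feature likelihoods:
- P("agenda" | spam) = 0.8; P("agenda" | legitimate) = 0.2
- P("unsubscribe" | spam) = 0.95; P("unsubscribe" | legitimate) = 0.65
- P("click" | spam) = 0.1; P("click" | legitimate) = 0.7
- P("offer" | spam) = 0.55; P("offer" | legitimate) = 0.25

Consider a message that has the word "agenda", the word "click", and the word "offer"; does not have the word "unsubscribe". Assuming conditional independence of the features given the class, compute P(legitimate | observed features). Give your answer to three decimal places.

spam: 0.65 × 0.8 × (1−0.95) × 0.1 × 0.55 = 0.00143
legitimate: 0.35 × 0.2 × (1−0.65) × 0.7 × 0.25 = 0.0042875
P(legitimate | x) = 0.0042875 / 0.0057175 ≈ 0.750

0.750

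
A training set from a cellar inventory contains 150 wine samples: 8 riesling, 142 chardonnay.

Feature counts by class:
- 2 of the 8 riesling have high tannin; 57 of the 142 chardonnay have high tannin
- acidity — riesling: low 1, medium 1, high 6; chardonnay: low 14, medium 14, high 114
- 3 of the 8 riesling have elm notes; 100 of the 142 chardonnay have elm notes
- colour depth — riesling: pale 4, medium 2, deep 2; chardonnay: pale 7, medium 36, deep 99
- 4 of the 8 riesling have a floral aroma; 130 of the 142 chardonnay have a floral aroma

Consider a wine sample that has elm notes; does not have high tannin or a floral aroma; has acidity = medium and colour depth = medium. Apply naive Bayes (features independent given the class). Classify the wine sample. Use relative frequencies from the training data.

chardonnay

riesling: (8/150) × (6/8) × (1/8) × (3/8) × (2/8) × (4/8) = 0.000234375
chardonnay: (142/150) × (85/142) × (14/142) × (100/142) × (36/142) × (12/142) ≈ 0.000842919
Highest score → chardonnay.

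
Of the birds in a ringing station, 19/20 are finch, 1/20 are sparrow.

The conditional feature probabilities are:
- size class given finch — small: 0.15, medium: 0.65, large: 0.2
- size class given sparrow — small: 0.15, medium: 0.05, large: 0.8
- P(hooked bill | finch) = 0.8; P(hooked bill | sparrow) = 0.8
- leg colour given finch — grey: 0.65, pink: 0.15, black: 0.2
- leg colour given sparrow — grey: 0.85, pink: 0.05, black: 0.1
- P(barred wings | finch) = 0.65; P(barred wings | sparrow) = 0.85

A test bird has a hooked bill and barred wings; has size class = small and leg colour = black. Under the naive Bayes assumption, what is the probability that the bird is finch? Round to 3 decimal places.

finch: 0.95 × 0.15 × 0.8 × 0.2 × 0.65 = 0.01482
sparrow: 0.05 × 0.15 × 0.8 × 0.1 × 0.85 = 0.00051
P(finch | x) = 0.01482 / 0.01533 ≈ 0.967

0.967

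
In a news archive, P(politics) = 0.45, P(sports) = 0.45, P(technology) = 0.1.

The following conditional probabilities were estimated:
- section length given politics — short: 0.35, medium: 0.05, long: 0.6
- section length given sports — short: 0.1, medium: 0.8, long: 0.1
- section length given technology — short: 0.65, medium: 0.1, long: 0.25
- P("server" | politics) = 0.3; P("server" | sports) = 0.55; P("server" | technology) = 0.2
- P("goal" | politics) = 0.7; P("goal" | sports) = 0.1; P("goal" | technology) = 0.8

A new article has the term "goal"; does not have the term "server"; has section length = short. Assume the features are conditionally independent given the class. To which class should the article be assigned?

politics

politics: 0.45 × 0.35 × (1−0.3) × 0.7 = 0.077175
sports: 0.45 × 0.1 × (1−0.55) × 0.1 = 0.002025
technology: 0.1 × 0.65 × (1−0.2) × 0.8 = 0.0416
Highest score → politics.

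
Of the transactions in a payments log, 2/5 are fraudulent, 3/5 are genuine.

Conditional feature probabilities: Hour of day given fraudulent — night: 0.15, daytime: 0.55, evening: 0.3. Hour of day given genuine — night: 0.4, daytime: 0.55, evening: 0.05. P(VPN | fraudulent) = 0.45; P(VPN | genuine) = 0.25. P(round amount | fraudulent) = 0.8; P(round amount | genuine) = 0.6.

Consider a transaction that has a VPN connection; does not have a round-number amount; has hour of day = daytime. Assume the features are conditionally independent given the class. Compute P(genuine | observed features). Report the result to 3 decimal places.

0.625

fraudulent: 0.4 × 0.55 × 0.45 × (1−0.8) = 0.0198
genuine: 0.6 × 0.55 × 0.25 × (1−0.6) = 0.033
P(genuine | x) = 0.033 / 0.0528 ≈ 0.625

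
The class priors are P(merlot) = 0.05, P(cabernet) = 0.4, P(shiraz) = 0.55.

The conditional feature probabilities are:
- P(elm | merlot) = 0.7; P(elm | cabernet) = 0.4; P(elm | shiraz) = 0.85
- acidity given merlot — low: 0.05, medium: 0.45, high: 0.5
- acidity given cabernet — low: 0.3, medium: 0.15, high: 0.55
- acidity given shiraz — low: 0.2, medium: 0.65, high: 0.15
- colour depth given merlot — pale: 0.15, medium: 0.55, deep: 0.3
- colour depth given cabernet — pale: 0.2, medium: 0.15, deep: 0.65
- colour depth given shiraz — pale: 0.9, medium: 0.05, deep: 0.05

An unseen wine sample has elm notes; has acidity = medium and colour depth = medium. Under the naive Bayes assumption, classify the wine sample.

merlot: 0.05 × 0.7 × 0.45 × 0.55 = 0.0086625
cabernet: 0.4 × 0.4 × 0.15 × 0.15 = 0.0036
shiraz: 0.55 × 0.85 × 0.65 × 0.05 = 0.01519375
Highest score → shiraz.

shiraz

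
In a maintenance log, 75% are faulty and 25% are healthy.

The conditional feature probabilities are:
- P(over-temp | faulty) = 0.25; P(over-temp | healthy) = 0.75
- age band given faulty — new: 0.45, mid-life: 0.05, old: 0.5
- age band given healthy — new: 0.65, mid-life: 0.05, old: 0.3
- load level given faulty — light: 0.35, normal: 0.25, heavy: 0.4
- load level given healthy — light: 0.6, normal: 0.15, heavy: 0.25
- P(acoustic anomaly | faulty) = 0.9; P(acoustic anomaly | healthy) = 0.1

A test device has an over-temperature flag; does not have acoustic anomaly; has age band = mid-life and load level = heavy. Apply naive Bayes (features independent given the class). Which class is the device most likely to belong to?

faulty: 0.75 × 0.25 × 0.05 × 0.4 × (1−0.9) = 0.000375
healthy: 0.25 × 0.75 × 0.05 × 0.25 × (1−0.1) = 0.002109375
Highest score → healthy.

healthy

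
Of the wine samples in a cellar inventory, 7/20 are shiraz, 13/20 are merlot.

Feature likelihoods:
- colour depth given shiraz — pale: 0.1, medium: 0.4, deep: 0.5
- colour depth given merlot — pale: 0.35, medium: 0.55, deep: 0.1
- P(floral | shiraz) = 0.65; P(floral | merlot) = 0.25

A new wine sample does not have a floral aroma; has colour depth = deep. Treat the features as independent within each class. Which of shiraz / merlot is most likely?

shiraz: 0.35 × 0.5 × (1−0.65) = 0.06125
merlot: 0.65 × 0.1 × (1−0.25) = 0.04875
Highest score → shiraz.

shiraz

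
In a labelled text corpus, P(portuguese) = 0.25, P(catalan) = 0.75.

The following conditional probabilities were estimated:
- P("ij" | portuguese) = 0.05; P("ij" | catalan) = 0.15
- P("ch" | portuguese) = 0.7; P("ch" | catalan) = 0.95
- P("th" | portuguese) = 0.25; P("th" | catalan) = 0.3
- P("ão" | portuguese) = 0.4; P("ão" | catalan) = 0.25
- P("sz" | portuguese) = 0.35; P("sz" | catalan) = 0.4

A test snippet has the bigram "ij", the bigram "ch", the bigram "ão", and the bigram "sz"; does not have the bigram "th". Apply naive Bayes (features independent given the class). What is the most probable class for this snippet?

portuguese: 0.25 × 0.05 × 0.7 × (1−0.25) × 0.4 × 0.35 = 0.00091875
catalan: 0.75 × 0.15 × 0.95 × (1−0.3) × 0.25 × 0.4 = 0.00748125
Highest score → catalan.

catalan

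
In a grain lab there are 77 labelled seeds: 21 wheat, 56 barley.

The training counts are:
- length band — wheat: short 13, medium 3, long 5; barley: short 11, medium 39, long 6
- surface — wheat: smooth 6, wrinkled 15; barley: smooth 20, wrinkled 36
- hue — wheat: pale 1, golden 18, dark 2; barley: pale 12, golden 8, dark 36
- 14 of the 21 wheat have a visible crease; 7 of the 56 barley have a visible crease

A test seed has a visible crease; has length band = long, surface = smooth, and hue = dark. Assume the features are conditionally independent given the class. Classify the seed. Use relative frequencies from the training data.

wheat: (21/77) × (5/21) × (6/21) × (2/21) × (14/21) ≈ 0.00117796
barley: (56/77) × (6/56) × (20/56) × (36/56) × (7/56) ≈ 0.00223628
Highest score → barley.

barley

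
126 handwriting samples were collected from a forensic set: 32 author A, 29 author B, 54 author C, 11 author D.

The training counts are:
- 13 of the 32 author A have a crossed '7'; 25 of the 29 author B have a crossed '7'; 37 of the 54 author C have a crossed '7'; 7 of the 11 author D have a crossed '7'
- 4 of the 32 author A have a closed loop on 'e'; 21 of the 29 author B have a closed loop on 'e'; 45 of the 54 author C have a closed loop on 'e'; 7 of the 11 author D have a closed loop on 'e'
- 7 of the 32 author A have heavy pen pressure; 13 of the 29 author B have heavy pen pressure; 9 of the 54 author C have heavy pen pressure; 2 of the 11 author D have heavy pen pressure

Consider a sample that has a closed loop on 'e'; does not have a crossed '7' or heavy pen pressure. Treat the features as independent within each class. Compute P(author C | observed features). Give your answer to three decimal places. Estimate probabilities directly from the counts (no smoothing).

author A: (32/126) × (19/32) × (4/32) × (25/32) ≈ 0.0147259
author B: (29/126) × (4/29) × (21/29) × (16/29) ≈ 0.0126833
author C: (54/126) × (17/54) × (45/54) × (45/54) ≈ 0.0936949
author D: (11/126) × (4/11) × (7/11) × (9/11) ≈ 0.0165289
P(author C | x) = 0.0936949 / 0.137633 ≈ 0.681

0.681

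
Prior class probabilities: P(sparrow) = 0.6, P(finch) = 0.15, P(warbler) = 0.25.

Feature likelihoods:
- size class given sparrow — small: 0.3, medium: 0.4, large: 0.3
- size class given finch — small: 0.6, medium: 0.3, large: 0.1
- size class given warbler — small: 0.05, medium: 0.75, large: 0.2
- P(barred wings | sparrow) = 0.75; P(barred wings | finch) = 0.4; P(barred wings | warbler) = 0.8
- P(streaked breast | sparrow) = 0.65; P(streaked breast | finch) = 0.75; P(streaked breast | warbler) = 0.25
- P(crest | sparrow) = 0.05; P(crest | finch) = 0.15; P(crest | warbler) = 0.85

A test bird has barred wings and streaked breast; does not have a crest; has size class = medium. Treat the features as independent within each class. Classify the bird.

sparrow: 0.6 × 0.4 × 0.75 × 0.65 × (1−0.05) = 0.11115
finch: 0.15 × 0.3 × 0.4 × 0.75 × (1−0.15) = 0.011475
warbler: 0.25 × 0.75 × 0.8 × 0.25 × (1−0.85) = 0.005625
Highest score → sparrow.

sparrow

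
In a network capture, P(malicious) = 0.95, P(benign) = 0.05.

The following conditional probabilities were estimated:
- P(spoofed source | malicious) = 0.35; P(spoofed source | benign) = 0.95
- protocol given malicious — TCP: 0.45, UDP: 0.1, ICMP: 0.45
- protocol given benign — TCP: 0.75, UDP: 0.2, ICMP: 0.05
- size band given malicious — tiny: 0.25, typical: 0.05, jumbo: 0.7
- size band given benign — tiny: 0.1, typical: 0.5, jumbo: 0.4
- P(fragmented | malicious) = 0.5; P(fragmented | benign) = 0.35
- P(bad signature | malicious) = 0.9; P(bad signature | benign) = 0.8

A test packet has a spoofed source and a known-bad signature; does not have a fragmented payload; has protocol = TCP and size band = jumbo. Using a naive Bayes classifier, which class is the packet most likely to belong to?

malicious: 0.95 × 0.35 × 0.45 × 0.7 × (1−0.5) × 0.9 = 0.047131875
benign: 0.05 × 0.95 × 0.75 × 0.4 × (1−0.35) × 0.8 = 0.00741
Highest score → malicious.

malicious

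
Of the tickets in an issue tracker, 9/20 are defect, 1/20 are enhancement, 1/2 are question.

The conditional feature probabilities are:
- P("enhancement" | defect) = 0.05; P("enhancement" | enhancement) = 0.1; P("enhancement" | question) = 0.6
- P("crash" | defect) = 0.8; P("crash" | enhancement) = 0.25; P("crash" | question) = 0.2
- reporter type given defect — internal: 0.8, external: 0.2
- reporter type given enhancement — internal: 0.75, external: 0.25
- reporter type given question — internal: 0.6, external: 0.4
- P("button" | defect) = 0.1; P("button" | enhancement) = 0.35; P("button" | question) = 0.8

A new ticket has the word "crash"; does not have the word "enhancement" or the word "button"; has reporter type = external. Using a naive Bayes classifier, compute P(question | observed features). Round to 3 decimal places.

defect: 0.45 × (1−0.05) × 0.8 × 0.2 × (1−0.1) = 0.06156
enhancement: 0.05 × (1−0.1) × 0.25 × 0.25 × (1−0.35) = 0.001828125
question: 0.5 × (1−0.6) × 0.2 × 0.4 × (1−0.8) = 0.0032
P(question | x) = 0.0032 / 0.066588125 ≈ 0.048

0.048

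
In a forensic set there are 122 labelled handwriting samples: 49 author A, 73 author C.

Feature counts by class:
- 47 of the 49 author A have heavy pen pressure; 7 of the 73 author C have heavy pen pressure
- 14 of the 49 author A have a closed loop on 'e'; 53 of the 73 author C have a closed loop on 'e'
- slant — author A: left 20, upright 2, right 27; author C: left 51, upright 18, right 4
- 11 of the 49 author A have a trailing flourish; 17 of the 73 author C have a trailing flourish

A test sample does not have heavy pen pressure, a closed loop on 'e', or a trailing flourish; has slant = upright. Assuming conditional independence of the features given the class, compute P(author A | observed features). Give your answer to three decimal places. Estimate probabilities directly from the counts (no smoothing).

0.013

author A: (49/122) × (2/49) × (35/49) × (2/49) × (38/49) ≈ 0.00037065
author C: (73/122) × (66/73) × (20/73) × (18/73) × (56/73) ≈ 0.0280354
P(author A | x) = 0.00037065 / 0.02840605 ≈ 0.013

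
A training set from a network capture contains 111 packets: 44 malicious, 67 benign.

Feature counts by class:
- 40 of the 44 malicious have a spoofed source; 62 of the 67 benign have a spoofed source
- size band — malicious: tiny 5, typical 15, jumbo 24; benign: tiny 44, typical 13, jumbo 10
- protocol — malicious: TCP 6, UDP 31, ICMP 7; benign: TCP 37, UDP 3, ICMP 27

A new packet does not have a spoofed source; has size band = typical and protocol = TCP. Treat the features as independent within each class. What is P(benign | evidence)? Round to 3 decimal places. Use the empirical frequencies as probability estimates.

malicious: (44/111) × (4/44) × (15/44) × (6/44) ≈ 0.00167523
benign: (67/111) × (5/67) × (13/67) × (37/67) ≈ 0.00482661
P(benign | x) = 0.00482661 / 0.00650184 ≈ 0.742

0.742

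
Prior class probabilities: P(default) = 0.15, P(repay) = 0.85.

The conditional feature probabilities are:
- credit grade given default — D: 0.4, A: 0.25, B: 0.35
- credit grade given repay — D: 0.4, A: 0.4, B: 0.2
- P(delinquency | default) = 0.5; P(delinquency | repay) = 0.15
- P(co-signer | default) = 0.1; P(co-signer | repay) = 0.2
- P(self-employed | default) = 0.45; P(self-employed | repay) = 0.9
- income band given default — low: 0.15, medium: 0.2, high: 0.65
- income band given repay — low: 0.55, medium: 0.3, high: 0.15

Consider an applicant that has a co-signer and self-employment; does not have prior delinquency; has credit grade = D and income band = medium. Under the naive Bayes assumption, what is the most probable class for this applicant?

default: 0.15 × 0.4 × (1−0.5) × 0.1 × 0.45 × 0.2 = 0.00027
repay: 0.85 × 0.4 × (1−0.15) × 0.2 × 0.9 × 0.3 = 0.015606
Highest score → repay.

repay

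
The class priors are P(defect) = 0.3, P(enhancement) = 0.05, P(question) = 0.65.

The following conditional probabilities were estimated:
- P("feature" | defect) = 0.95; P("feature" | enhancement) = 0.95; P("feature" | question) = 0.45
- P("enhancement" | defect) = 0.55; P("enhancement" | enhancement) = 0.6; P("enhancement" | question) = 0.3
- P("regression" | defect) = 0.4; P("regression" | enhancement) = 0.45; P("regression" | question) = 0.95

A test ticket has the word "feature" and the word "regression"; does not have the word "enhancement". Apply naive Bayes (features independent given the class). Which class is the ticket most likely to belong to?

defect: 0.3 × 0.95 × (1−0.55) × 0.4 = 0.0513
enhancement: 0.05 × 0.95 × (1−0.6) × 0.45 = 0.00855
question: 0.65 × 0.45 × (1−0.3) × 0.95 = 0.1945125
Highest score → question.

question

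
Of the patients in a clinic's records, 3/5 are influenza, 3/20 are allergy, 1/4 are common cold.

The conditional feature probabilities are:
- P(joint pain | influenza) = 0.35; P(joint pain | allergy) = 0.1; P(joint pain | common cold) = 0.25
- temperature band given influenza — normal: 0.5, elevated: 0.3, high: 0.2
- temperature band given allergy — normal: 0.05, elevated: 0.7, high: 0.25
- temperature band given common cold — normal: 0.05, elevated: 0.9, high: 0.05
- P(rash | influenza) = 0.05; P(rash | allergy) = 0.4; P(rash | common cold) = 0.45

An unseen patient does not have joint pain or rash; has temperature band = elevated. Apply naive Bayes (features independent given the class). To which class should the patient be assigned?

influenza

influenza: 0.6 × (1−0.35) × 0.3 × (1−0.05) = 0.11115
allergy: 0.15 × (1−0.1) × 0.7 × (1−0.4) = 0.0567
common cold: 0.25 × (1−0.25) × 0.9 × (1−0.45) = 0.0928125
Highest score → influenza.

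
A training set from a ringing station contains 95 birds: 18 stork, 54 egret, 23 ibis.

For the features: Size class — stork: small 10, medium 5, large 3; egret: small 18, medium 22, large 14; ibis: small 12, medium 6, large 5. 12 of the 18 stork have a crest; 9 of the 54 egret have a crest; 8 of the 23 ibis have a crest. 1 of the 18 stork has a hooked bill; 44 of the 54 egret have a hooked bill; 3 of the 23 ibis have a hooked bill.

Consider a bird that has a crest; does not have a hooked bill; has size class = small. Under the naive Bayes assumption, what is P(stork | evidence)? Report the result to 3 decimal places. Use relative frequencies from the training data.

stork: (18/95) × (10/18) × (12/18) × (17/18) ≈ 0.0662768
egret: (54/95) × (18/54) × (9/54) × (10/54) ≈ 0.00584795
ibis: (23/95) × (12/23) × (8/23) × (20/23) ≈ 0.0382052
P(stork | x) = 0.0662768 / 0.11032995 ≈ 0.601

0.601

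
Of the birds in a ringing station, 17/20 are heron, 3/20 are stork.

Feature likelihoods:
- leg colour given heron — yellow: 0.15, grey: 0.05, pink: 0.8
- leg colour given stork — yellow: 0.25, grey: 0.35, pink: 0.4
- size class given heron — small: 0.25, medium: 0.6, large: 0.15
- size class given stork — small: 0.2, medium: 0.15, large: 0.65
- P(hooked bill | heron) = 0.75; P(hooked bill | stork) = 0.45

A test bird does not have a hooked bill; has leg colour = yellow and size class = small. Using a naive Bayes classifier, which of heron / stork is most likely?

heron

heron: 0.85 × 0.15 × 0.25 × (1−0.75) = 0.00796875
stork: 0.15 × 0.25 × 0.2 × (1−0.45) = 0.004125
Highest score → heron.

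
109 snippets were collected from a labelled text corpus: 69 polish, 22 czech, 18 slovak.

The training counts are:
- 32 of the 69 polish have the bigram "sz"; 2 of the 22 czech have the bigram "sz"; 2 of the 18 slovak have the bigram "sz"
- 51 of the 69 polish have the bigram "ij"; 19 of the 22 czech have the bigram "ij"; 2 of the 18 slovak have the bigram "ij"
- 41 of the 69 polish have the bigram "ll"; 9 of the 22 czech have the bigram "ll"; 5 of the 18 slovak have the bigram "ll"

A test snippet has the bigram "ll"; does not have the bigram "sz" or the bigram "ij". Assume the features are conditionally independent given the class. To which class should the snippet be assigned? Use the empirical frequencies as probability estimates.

polish: (69/109) × (37/69) × (18/69) × (41/69) ≈ 0.0526179
czech: (22/109) × (20/22) × (3/22) × (9/22) ≈ 0.0102358
slovak: (18/109) × (16/18) × (16/18) × (5/18) ≈ 0.0362442
Highest score → polish.

polish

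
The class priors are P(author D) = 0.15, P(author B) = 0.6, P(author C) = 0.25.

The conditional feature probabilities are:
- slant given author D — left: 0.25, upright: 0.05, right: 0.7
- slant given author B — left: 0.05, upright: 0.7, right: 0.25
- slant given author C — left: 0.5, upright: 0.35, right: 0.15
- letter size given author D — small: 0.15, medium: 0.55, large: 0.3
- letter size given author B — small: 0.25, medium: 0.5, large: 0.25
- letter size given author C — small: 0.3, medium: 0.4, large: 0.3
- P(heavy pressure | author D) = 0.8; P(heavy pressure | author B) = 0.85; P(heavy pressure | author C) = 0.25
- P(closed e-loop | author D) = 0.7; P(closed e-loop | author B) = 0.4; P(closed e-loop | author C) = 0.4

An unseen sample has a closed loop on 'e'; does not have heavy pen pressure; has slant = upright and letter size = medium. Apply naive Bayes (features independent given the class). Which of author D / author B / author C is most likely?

author B

author D: 0.15 × 0.05 × 0.55 × (1−0.8) × 0.7 = 0.0005775
author B: 0.6 × 0.7 × 0.5 × (1−0.85) × 0.4 = 0.0126
author C: 0.25 × 0.35 × 0.4 × (1−0.25) × 0.4 = 0.0105
Highest score → author B.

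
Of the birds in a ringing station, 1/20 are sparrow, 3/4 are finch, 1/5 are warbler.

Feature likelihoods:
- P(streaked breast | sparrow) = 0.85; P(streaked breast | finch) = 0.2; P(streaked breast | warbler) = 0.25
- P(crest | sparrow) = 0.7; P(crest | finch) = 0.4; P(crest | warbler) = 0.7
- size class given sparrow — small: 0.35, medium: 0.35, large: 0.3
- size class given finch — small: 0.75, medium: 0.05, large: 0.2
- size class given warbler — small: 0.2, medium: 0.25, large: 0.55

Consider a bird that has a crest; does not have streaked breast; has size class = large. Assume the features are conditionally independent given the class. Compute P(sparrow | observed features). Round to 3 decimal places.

sparrow: 0.05 × (1−0.85) × 0.7 × 0.3 = 0.001575
finch: 0.75 × (1−0.2) × 0.4 × 0.2 = 0.048
warbler: 0.2 × (1−0.25) × 0.7 × 0.55 = 0.05775
P(sparrow | x) = 0.001575 / 0.107325 ≈ 0.015

0.015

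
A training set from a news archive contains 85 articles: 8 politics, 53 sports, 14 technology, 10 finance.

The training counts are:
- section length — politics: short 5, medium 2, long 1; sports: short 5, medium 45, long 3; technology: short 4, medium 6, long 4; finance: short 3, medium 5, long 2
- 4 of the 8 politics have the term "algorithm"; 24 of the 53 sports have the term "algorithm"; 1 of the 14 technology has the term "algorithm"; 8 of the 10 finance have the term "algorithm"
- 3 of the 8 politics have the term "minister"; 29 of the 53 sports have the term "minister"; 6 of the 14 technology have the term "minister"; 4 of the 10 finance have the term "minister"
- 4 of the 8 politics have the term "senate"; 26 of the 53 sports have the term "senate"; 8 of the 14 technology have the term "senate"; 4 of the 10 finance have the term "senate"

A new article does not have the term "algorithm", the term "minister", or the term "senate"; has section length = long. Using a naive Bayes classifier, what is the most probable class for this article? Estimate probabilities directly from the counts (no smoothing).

technology

politics: (8/85) × (1/8) × (4/8) × (5/8) × (4/8) ≈ 0.00183824
sports: (53/85) × (3/53) × (29/53) × (24/53) × (27/53) ≈ 0.004455
technology: (14/85) × (4/14) × (13/14) × (8/14) × (6/14) ≈ 0.0107014
finance: (10/85) × (2/10) × (2/10) × (6/10) × (6/10) ≈ 0.00169412
Highest score → technology.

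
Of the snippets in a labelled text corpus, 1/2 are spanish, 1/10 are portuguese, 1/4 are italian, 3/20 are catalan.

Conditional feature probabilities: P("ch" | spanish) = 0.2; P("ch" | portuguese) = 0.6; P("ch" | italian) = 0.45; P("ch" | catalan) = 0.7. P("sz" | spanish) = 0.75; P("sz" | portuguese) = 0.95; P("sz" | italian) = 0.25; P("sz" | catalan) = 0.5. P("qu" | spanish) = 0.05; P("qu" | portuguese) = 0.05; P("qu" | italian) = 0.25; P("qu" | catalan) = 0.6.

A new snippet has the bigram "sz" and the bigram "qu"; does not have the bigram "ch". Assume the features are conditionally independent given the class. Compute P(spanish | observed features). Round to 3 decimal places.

spanish: 0.5 × (1−0.2) × 0.75 × 0.05 = 0.015
portuguese: 0.1 × (1−0.6) × 0.95 × 0.05 = 0.0019
italian: 0.25 × (1−0.45) × 0.25 × 0.25 = 0.00859375
catalan: 0.15 × (1−0.7) × 0.5 × 0.6 = 0.0135
P(spanish | x) = 0.015 / 0.03899375 ≈ 0.385

0.385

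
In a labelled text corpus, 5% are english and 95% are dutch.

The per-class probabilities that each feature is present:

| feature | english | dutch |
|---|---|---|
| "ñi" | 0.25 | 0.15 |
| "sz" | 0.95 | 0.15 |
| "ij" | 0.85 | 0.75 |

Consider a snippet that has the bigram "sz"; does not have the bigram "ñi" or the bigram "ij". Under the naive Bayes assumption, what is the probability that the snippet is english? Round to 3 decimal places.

0.150

english: 0.05 × (1−0.25) × 0.95 × (1−0.85) = 0.00534375
dutch: 0.95 × (1−0.15) × 0.15 × (1−0.75) = 0.03028125
P(english | x) = 0.00534375 / 0.035625 ≈ 0.150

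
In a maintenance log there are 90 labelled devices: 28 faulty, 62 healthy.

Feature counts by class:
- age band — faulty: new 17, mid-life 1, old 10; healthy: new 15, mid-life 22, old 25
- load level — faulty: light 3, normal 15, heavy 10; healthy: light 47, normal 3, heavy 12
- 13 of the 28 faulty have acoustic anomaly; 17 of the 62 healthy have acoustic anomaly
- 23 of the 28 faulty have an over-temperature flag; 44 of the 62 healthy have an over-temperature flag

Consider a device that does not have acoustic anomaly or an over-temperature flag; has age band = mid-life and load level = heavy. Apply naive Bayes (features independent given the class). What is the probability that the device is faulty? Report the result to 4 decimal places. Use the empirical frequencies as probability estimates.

0.0367

faulty: (28/90) × (1/28) × (10/28) × (15/28) × (5/28) ≈ 0.000379616
healthy: (62/90) × (22/62) × (12/62) × (45/62) × (18/62) ≈ 0.00996945
P(faulty | x) = 0.000379616 / 0.010349066 ≈ 0.0367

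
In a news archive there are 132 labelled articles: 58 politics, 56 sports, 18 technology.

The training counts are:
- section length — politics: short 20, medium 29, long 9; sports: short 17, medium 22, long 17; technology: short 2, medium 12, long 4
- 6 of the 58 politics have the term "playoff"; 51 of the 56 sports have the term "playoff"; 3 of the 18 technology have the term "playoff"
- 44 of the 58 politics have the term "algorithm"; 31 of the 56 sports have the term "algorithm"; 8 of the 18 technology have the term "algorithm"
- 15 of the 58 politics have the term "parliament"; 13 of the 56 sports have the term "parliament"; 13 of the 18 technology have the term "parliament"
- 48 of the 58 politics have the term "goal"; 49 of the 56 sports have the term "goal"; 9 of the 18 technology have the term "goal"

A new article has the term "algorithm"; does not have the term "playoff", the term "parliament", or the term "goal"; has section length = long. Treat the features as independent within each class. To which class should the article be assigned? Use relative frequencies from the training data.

politics: (58/132) × (9/58) × (52/58) × (44/58) × (43/58) × (10/58) ≈ 0.00592763
sports: (56/132) × (17/56) × (5/56) × (31/56) × (43/56) × (7/56) ≈ 0.000610972
technology: (18/132) × (4/18) × (15/18) × (8/18) × (5/18) × (9/18) ≈ 0.0015588
Highest score → politics.

politics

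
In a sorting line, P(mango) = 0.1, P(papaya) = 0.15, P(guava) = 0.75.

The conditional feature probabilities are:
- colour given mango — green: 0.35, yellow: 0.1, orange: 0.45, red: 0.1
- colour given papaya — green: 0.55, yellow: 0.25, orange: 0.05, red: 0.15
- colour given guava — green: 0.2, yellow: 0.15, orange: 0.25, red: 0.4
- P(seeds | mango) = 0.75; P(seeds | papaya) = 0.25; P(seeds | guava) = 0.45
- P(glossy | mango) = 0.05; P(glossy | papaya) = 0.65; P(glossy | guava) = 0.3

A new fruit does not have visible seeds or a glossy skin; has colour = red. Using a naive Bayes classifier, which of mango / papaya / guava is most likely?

mango: 0.1 × 0.1 × (1−0.75) × (1−0.05) = 0.002375
papaya: 0.15 × 0.15 × (1−0.25) × (1−0.65) = 0.00590625
guava: 0.75 × 0.4 × (1−0.45) × (1−0.3) = 0.1155
Highest score → guava.

guava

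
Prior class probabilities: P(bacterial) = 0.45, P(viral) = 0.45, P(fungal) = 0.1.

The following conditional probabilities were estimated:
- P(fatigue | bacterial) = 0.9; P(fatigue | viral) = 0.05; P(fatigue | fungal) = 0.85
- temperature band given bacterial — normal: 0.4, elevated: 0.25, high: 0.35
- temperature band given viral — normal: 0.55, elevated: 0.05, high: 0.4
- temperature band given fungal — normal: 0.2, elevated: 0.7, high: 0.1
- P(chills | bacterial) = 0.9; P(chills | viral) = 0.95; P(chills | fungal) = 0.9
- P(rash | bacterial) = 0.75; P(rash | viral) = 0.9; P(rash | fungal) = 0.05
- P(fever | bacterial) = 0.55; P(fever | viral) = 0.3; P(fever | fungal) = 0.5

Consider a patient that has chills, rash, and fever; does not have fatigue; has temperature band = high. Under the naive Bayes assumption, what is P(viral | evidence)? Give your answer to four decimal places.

0.8818

bacterial: 0.45 × (1−0.9) × 0.35 × 0.9 × 0.75 × 0.55 = 0.0058471875
viral: 0.45 × (1−0.05) × 0.4 × 0.95 × 0.9 × 0.3 = 0.0438615
fungal: 0.1 × (1−0.85) × 0.1 × 0.9 × 0.05 × 0.5 = 0.00003375
P(viral | x) = 0.0438615 / 0.0497424375 ≈ 0.8818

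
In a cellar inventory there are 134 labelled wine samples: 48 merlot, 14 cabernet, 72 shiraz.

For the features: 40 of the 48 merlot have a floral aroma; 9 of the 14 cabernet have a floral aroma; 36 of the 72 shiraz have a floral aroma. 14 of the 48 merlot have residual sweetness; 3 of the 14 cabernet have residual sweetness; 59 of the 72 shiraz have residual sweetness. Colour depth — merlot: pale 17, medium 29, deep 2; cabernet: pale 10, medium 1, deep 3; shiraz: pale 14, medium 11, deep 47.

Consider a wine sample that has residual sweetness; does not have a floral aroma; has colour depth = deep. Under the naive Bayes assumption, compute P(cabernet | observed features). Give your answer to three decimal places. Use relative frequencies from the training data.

0.012

merlot: (48/134) × (8/48) × (14/48) × (2/48) ≈ 0.000725539
cabernet: (14/134) × (5/14) × (3/14) × (3/14) ≈ 0.00171337
shiraz: (72/134) × (36/72) × (59/72) × (47/72) ≈ 0.143709
P(cabernet | x) = 0.00171337 / 0.146147909 ≈ 0.012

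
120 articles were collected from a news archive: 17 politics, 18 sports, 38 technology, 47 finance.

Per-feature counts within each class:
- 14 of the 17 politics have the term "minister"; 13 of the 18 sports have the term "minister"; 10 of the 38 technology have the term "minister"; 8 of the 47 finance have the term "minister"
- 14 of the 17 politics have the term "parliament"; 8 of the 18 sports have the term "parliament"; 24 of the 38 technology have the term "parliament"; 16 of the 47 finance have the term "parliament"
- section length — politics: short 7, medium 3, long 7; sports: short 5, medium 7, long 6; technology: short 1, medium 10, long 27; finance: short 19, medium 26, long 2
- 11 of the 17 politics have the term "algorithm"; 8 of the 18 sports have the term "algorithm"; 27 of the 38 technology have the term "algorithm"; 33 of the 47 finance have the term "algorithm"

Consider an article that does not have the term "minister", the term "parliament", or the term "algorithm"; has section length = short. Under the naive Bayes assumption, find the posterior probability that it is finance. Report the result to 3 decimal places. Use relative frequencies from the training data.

politics: (17/120) × (3/17) × (3/17) × (7/17) × (6/17) ≈ 0.000641156
sports: (18/120) × (5/18) × (10/18) × (5/18) × (10/18) ≈ 0.00357225
technology: (38/120) × (28/38) × (14/38) × (1/38) × (11/38) ≈ 0.000654857
finance: (47/120) × (39/47) × (31/47) × (19/47) × (14/47) ≈ 0.0258127
P(finance | x) = 0.0258127 / 0.030680963 ≈ 0.841

0.841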